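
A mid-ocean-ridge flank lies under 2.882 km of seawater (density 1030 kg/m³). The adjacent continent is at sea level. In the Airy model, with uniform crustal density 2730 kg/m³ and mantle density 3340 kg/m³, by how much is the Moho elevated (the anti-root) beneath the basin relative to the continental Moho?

Balancing pressure at the compensation depth: replacing crust with seawater at the top is compensated by replacing crust with mantle at the base: d (ρ_c − ρ_w) = a (ρ_m − ρ_c).
a = d (ρ_c − ρ_w)/(ρ_m − ρ_c) = 2.882 km × 1700/610 = 8.03 km.

8.03 km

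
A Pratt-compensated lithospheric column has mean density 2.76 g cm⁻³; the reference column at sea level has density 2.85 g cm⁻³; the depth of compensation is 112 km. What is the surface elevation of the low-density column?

3.65 km

ρ_ref D = ρ (D + h) → h = D (ρ_ref − ρ)/ρ.
h = 112 km × (2.85 − 2.76)/2.76 = 3.65 km.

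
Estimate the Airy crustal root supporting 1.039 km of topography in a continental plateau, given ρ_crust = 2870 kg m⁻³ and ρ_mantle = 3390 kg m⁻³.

Equating mass per unit area of the two columns: the weight of the topography is balanced by the buoyancy of the root, ρ_c h = (ρ_m − ρ_c) r.
r = h · ρ_c / (ρ_m − ρ_c) = 1.039 km × 2870 / (3390 − 2870) = 5.73 km.

5.73 km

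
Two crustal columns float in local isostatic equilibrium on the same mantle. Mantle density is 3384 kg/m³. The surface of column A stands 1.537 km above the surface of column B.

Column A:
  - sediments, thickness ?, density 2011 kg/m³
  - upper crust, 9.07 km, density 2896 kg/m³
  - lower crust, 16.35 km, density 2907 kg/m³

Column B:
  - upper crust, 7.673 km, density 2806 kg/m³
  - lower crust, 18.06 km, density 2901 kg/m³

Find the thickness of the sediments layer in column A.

Take the compensation level at the base of the deeper column (depth z_c below the surface of column A) and equate Σ ρ_i t_i down to z_c; mantle fills any gap and the z_c terms cancel.
Column A: x×2011 + 9.07×2896 + 16.35×2907 + (z_c − 25.42 − x)×3384
Column B: 1.537×0 + 7.673×2806 + 18.06×2901 + (z_c − 1.537 − 25.733)×3384
The z_c×3384 term appears on both sides and cancels. Collect the known terms of each column as K = Σ(ρt)_known − 3384 × (depth of known layers): K_A = 73796.17 − 3384×25.42 = −12225.11; K_B = 73922.498 − 3384×(1.537 + 25.733) = −18359.182.
Balance: K_A − x×(3384 − 2011) = K_B, so x = (K_A − K_B)/(3384 − 2011) = 6134.07/1373 = 4.47 km.

4.47 km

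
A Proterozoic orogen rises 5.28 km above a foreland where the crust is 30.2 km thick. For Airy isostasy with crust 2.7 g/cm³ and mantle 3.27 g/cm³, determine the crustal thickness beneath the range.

60.5 km

Root depth r = h ρ_c / (ρ_m − ρ_c) = 5.28 km × 2.7 / 0.57 = 25.01 km.
Total thickness = T + h + r = 30.2 km + 5.28 km + 25.01 km = 60.5 km.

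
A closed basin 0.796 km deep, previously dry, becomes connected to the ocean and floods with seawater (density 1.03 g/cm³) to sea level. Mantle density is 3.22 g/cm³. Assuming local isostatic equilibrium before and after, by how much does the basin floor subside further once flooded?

After flooding the water column is d + s deep. Its weight must equal the weight of mantle displaced by the extra subsidence s: (d + s) ρ_w = s ρ_m.
s = d ρ_w / (ρ_m − ρ_w) = 0.796 km × 1.03/(3.22 − 1.03) = 0.374 km.

0.374 km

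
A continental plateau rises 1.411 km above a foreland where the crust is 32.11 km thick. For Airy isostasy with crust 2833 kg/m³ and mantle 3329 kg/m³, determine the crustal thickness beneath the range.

Root depth r = h ρ_c / (ρ_m − ρ_c) = 1.411 km × 2833 / 496 = 8.059 km.
Total thickness = T + h + r = 32.11 km + 1.411 km + 8.059 km = 41.6 km.

41.6 km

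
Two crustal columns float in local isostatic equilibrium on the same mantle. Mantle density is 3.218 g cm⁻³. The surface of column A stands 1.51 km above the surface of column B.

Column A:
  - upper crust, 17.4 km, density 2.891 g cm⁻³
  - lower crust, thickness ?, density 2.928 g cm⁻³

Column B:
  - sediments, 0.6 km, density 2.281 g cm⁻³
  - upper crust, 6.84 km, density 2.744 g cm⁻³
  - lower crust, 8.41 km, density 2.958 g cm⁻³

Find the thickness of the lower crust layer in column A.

17.8 km

Take the compensation level at the base of the deeper column (depth z_c below the surface of column A) and equate Σ ρ_i t_i down to z_c; mantle fills any gap and the z_c terms cancel.
Column A: 17.4×2.891 + x×2.928 + (z_c − 17.4 − x)×3.218
Column B: 1.51×0 + 0.6×2.281 + 6.84×2.744 + 8.41×2.958 + (z_c − 1.51 − 15.85)×3.218
The z_c×3.218 term appears on both sides and cancels. Collect the known terms of each column as K = Σ(ρt)_known − 3.218 × (depth of known layers): K_A = 50.3034 − 3.218×17.4 = −5.6898; K_B = 45.01434 − 3.218×(1.51 + 15.85) = −10.85014.
Balance: K_A − x×(3.218 − 2.928) = K_B, so x = (K_A − K_B)/(3.218 − 2.928) = 5.16034/0.29 = 17.8 km.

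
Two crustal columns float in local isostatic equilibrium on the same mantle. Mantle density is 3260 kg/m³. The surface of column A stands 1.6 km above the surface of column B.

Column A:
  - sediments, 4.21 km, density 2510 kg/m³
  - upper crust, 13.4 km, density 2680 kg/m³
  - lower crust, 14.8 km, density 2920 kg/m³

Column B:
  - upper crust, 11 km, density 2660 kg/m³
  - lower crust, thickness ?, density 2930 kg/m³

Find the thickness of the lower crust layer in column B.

Take the compensation level at the base of the deeper column (depth z_c below the surface of column A) and equate Σ ρ_i t_i down to z_c; mantle fills any gap and the z_c terms cancel.
Column A: 4.21×2510 + 13.4×2680 + 14.8×2920 + (z_c − 32.41)×3260
Column B: 1.6×0 + 11×2660 + x×2930 + (z_c − 1.6 − 11 − x)×3260
The z_c×3260 term appears on both sides and cancels. Collect the known terms of each column as K = Σ(ρt)_known − 3260 × (depth of known layers): K_A = 89695.1 − 3260×32.41 = −15961.5; K_B = 29260 − 3260×(1.6 + 11) = −11816.
Balance: K_A = K_B − x×(3260 − 2930), so x = (K_B − K_A)/(3260 − 2930) = 4145.5/330 = 12.6 km.

12.6 km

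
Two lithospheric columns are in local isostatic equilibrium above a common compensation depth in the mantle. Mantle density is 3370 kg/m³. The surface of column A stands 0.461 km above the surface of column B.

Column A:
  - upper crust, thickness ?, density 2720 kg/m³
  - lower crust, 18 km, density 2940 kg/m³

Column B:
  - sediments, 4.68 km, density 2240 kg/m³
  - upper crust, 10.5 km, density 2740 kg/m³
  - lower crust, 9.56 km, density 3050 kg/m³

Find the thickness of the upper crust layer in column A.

Take the compensation level at the base of the deeper column (depth z_c below the surface of column A) and equate Σ ρ_i t_i down to z_c; mantle fills any gap and the z_c terms cancel.
Column A: x×2720 + 18×2940 + (z_c − 18 − x)×3370
Column B: 0.461×0 + 4.68×2240 + 10.5×2740 + 9.56×3050 + (z_c − 0.461 − 24.74)×3370
The z_c×3370 term appears on both sides and cancels. Collect the known terms of each column as K = Σ(ρt)_known − 3370 × (depth of known layers): K_A = 52920 − 3370×18 = −7740; K_B = 68411.2 − 3370×(0.461 + 24.74) = −16516.17.
Balance: K_A − x×(3370 − 2720) = K_B, so x = (K_A − K_B)/(3370 − 2720) = 8776.17/650 = 13.5 km.

13.5 km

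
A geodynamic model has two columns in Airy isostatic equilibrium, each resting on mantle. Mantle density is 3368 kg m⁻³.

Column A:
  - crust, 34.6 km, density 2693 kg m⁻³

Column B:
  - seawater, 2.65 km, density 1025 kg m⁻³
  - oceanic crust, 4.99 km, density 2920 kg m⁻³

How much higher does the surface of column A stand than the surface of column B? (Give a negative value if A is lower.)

For any compensation level in the mantle, the mantle terms cancel and isostasy reduces to e = (Σt_A − Σt_B) − (Σ(ρt)_A − Σ(ρt)_B) / ρ_m.
Σt_A = 34.6 km; Σt_B = 7.64 km; Σ(ρt)_A = 93177.8; Σ(ρt)_B = 17287.05 (in km·kg m⁻³).
e = (34.6 − 7.64) − (93177.8 − 17287.05) / 3368 = 4.43 km.

4.43 km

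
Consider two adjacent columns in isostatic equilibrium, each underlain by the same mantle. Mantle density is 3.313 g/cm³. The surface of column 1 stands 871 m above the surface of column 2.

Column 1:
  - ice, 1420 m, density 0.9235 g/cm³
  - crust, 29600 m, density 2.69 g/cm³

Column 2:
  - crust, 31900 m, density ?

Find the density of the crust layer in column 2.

Take the compensation level at the base of the deeper column (depth z_c below the surface of column 1) and equate Σ ρ_i t_i down to z_c; mantle fills any gap and the z_c terms cancel.
Column 1: 1420×0.9235 + 29600×2.69 + (z_c − 31020)×3.313
Column 2: 871×0 + 31900×ρ + (z_c − 871 − 31900)×3.313
The z_c×3.313 term appears on both sides and cancels. Collect the known terms of each column as K = Σ(ρt)_known − 3.313 × (depth of known layers): K_1 = 80935.37 − 3.313×31020 = −21833.89; K_2 = 0 − 3.313×(871 + 31900) = −108570.323.
Balance: K_1 = K_2 + 31900×ρ, so ρ = (K_1 − K_2)/31900 = 86736.4/31900 = 2.72 g/cm³.

2.72 g/cm³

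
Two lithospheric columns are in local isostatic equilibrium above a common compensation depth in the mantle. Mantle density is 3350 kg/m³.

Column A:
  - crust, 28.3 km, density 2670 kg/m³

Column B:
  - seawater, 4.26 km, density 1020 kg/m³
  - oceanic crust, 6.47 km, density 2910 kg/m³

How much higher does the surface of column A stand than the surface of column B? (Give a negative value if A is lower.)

1.93 km

For any compensation level in the mantle, the mantle terms cancel and isostasy reduces to e = (Σt_A − Σt_B) − (Σ(ρt)_A − Σ(ρt)_B) / ρ_m.
Σt_A = 28.3 km; Σt_B = 10.73 km; Σ(ρt)_A = 75561; Σ(ρt)_B = 23172.9 (in km·kg/m³).
e = (28.3 − 10.73) − (75561 − 23172.9) / 3350 = 1.93 km.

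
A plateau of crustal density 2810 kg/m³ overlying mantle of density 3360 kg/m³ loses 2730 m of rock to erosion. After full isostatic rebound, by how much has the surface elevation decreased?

Rebound u = e ρ_c/ρ_m = 2730 m × 2810/3360 = 2283 m.
Net surface drop = e − u = 2730 m − 2283 m = e (ρ_m − ρ_c)/ρ_m = 447 m.

447 m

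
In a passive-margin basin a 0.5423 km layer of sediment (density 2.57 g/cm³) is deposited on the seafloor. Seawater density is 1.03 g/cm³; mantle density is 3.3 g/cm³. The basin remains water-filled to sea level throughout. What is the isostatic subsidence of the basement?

Submarine loading: the sediment displaces seawater, and the subsidence is in turn flooded, so s (ρ_m − ρ_w) = t (ρ_sed − ρ_w).
s = 0.5423 km × (2.57 − 1.03) / (3.3 − 1.03) = 0.368 km.

0.368 km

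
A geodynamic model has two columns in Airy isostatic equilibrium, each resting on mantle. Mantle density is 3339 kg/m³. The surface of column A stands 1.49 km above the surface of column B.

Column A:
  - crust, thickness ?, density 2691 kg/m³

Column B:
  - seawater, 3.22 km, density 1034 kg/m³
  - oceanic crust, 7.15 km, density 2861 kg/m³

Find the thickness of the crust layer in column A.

Take the compensation level at the base of the deeper column (depth z_c below the surface of column A) and equate Σ ρ_i t_i down to z_c; mantle fills any gap and the z_c terms cancel.
Column A: x×2691 + (z_c − 0 − x)×3339
Column B: 1.49×0 + 3.22×1034 + 7.15×2861 + (z_c − 1.49 − 10.37)×3339
The z_c×3339 term appears on both sides and cancels. Collect the known terms of each column as K = Σ(ρt)_known − 3339 × (depth of known layers): K_A = 0 − 3339×0 = 0; K_B = 23785.63 − 3339×(1.49 + 10.37) = −15814.91.
Balance: K_A − x×(3339 − 2691) = K_B, so x = (K_A − K_B)/(3339 − 2691) = 15814.9/648 = 24.4 km.

24.4 km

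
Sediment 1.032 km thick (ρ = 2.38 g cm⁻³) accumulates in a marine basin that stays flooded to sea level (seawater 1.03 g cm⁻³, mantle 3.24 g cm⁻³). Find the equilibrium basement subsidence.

Submarine loading: the sediment displaces seawater, and the subsidence is in turn flooded, so s (ρ_m − ρ_w) = t (ρ_sed − ρ_w).
s = 1.032 km × (2.38 − 1.03) / (3.24 − 1.03) = 0.63 km.

0.63 km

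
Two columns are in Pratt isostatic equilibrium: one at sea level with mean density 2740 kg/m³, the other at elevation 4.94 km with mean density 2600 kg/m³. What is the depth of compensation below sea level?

91.7 km

ρ_ref D = ρ (D + h) → D (ρ_ref − ρ) = ρ h.
D = ρ h/(ρ_ref − ρ) = 2600 × 4.94 km/(2740 − 2600) = 91.7 km.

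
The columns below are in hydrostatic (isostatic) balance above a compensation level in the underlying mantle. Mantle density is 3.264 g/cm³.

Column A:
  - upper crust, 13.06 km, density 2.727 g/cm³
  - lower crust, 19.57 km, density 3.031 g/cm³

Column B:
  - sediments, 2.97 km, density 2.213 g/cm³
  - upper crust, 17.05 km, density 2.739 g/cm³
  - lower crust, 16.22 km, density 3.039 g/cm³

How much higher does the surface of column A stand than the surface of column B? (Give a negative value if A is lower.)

−1.27 km

For any compensation level in the mantle, the mantle terms cancel and isostasy reduces to e = (Σt_A − Σt_B) − (Σ(ρt)_A − Σ(ρt)_B) / ρ_m.
Σt_A = 32.63 km; Σt_B = 36.24 km; Σ(ρt)_A = 94.93129; Σ(ρt)_B = 102.56514 (in km·g/cm³).
e = (32.63 − 36.24) − (94.93129 − 102.56514) / 3.264 = −1.27 km.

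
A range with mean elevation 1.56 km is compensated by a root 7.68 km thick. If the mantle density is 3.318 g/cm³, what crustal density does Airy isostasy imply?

2.76 g/cm³

ρ_c h = (ρ_m − ρ_c) r → ρ_c (h + r) = ρ_m r → ρ_c = ρ_m r / (h + r).
ρ_c = 3.318 × 7.68 km / (1.56 km + 7.68 km) = 2.76 g/cm³.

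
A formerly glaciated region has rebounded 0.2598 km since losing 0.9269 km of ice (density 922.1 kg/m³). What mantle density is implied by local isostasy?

ρ_m = ρ_ice t / u = 922.1 × 0.9269 km/0.2598 km = 3290 kg/m³.

3290 kg/m³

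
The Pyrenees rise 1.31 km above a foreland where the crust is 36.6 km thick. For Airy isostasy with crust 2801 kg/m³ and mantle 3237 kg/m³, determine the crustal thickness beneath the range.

Root depth r = h ρ_c / (ρ_m − ρ_c) = 1.31 km × 2801 / 436 = 8.416 km.
Total thickness = T + h + r = 36.6 km + 1.31 km + 8.416 km = 46.3 km.

46.3 km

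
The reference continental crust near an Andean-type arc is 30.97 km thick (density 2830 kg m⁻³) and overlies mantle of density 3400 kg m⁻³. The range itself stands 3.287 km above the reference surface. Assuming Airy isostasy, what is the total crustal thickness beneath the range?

Root depth r = h ρ_c / (ρ_m − ρ_c) = 3.287 km × 2830 / 570 = 16.32 km.
Total thickness = T + h + r = 30.97 km + 3.287 km + 16.32 km = 50.6 km.

50.6 km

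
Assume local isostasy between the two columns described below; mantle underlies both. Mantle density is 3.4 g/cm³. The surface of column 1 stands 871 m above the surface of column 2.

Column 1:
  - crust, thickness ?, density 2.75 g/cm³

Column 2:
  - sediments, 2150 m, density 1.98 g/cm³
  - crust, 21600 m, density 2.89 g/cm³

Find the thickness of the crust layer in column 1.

Take the compensation level at the base of the deeper column (depth z_c below the surface of column 1) and equate Σ ρ_i t_i down to z_c; mantle fills any gap and the z_c terms cancel.
Column 1: x×2.75 + (z_c − 0 − x)×3.4
Column 2: 871×0 + 2150×1.98 + 21600×2.89 + (z_c − 871 − 23750)×3.4
The z_c×3.4 term appears on both sides and cancels. Collect the known terms of each column as K = Σ(ρt)_known − 3.4 × (depth of known layers): K_1 = 0 − 3.4×0 = 0; K_2 = 66681 − 3.4×(871 + 23750) = −17030.4.
Balance: K_1 − x×(3.4 − 2.75) = K_2, so x = (K_1 − K_2)/(3.4 − 2.75) = 17030.4/0.65 = 26200 m.

26200 m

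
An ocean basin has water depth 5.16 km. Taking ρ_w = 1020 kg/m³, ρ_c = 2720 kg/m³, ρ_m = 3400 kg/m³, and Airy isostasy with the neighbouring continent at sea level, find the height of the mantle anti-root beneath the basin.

12.9 km

Equating mass per unit area of the two columns: replacing crust with seawater at the top is compensated by replacing crust with mantle at the base: d (ρ_c − ρ_w) = a (ρ_m − ρ_c).
a = d (ρ_c − ρ_w)/(ρ_m − ρ_c) = 5.16 km × 1700/680 = 12.9 km.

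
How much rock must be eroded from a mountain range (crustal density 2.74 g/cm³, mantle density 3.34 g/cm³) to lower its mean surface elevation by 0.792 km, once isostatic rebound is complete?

Net drop Δ = e − u = e − e ρ_c/ρ_m = e (ρ_m − ρ_c)/ρ_m.
e = Δ ρ_m/(ρ_m − ρ_c) = 0.792 km × 3.34/0.6 = 4.41 km.

4.41 km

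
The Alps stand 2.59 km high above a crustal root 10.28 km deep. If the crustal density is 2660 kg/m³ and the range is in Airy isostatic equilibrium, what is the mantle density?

3330 kg/m³

Airy balance: ρ_c h = (ρ_m − ρ_c) r → ρ_m = ρ_c (1 + h/r).
ρ_m = 2660 × (1 + 2.59 km/10.28 km) = 3330 kg/m³.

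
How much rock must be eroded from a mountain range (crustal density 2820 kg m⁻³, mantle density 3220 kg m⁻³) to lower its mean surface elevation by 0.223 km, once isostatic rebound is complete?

Net drop Δ = e − u = e − e ρ_c/ρ_m = e (ρ_m − ρ_c)/ρ_m.
e = Δ ρ_m/(ρ_m − ρ_c) = 0.223 km × 3220/400 = 1.8 km.

1.8 km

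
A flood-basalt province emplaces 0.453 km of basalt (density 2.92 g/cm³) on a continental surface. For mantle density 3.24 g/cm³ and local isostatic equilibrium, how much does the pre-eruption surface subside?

Subaerial loading: s = t ρ_load / ρ_m.
s = 0.453 km × 2.92/3.24 = 0.408 km.

0.408 km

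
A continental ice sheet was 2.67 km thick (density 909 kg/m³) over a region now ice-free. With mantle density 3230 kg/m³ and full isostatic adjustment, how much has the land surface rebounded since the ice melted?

0.751 km

Removing the load lets mantle flow back in; uplift u satisfies ρ_ice t = ρ_m u.
u = t ρ_ice/ρ_m = 2.67 km × 909/3230 = 0.751 km.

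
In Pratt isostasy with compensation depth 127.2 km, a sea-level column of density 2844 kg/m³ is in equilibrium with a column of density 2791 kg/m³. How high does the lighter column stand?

2.42 km

ρ_ref D = ρ (D + h) → h = D (ρ_ref − ρ)/ρ.
h = 127.2 km × (2844 − 2791)/2791 = 2.42 km.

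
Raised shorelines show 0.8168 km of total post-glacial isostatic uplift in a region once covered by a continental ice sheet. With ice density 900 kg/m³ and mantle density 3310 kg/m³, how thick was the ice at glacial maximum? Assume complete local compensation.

3 km

u = t ρ_ice/ρ_m → t = u ρ_m/ρ_ice = 0.8168 km × 3310/900 = 3 km.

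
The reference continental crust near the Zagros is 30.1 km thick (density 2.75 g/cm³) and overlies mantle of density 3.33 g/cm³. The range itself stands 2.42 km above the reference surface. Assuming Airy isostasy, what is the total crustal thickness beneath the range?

Root depth r = h ρ_c / (ρ_m − ρ_c) = 2.42 km × 2.75 / 0.58 = 11.47 km.
Total thickness = T + h + r = 30.1 km + 2.42 km + 11.47 km = 44 km.

44 km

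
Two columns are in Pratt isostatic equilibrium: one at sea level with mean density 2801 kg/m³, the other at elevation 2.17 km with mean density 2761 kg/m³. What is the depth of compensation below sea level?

150 km

ρ_ref D = ρ (D + h) → D (ρ_ref − ρ) = ρ h.
D = ρ h/(ρ_ref − ρ) = 2761 × 2.17 km/(2801 − 2761) = 150 km.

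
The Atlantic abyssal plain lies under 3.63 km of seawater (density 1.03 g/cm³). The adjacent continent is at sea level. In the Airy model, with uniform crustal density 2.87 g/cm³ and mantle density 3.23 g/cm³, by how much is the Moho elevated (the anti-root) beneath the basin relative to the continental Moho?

For local isostatic compensation: replacing crust with seawater at the top is compensated by replacing crust with mantle at the base: d (ρ_c − ρ_w) = a (ρ_m − ρ_c).
a = d (ρ_c − ρ_w)/(ρ_m − ρ_c) = 3.63 km × 1.84/0.36 = 18.6 km.

18.6 km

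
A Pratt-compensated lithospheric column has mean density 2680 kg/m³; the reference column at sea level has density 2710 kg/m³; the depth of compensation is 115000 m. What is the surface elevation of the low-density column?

1290 m

ρ_ref D = ρ (D + h) → h = D (ρ_ref − ρ)/ρ.
h = 115000 m × (2710 − 2680)/2680 = 1290 m.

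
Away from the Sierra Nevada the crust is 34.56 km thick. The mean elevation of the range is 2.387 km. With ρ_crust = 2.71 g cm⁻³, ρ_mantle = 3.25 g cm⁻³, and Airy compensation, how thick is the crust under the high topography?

48.9 km

Root depth r = h ρ_c / (ρ_m − ρ_c) = 2.387 km × 2.71 / 0.54 = 11.98 km.
Total thickness = T + h + r = 34.56 km + 2.387 km + 11.98 km = 48.9 km.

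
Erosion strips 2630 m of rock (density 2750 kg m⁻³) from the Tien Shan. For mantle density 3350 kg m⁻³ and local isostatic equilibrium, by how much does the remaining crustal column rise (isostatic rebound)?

2160 m

Unloading: uplift u = e ρ_c/ρ_m = 2630 m × 2750/3350 = 2160 m.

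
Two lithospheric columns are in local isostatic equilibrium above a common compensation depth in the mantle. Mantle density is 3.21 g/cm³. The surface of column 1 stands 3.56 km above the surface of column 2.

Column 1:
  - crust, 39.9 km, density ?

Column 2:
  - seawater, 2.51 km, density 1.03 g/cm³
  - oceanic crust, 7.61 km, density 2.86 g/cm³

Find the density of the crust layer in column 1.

Take the compensation level at the base of the deeper column (depth z_c below the surface of column 1) and equate Σ ρ_i t_i down to z_c; mantle fills any gap and the z_c terms cancel.
Column 1: 39.9×ρ + (z_c − 39.9)×3.21
Column 2: 3.56×0 + 2.51×1.03 + 7.61×2.86 + (z_c − 3.56 − 10.12)×3.21
The z_c×3.21 term appears on both sides and cancels. Collect the known terms of each column as K = Σ(ρt)_known − 3.21 × (depth of known layers): K_1 = 0 − 3.21×39.9 = −128.079; K_2 = 24.3499 − 3.21×(3.56 + 10.12) = −19.5629.
Balance: K_1 + 39.9×ρ = K_2, so ρ = (K_2 − K_1)/39.9 = 108.516/39.9 = 2.72 g/cm³.

2.72 g/cm³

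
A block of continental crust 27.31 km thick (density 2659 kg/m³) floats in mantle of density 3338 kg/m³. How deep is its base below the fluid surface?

21.8 km

Draft d = t ρ_obj/ρ_fluid = 27.31 km × 2659/3338 = 21.8 km.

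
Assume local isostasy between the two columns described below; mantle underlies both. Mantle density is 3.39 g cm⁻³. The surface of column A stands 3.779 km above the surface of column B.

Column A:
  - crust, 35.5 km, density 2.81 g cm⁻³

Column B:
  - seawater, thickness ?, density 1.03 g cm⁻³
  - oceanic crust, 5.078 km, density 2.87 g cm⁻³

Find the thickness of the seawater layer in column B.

Take the compensation level at the base of the deeper column (depth z_c below the surface of column A) and equate Σ ρ_i t_i down to z_c; mantle fills any gap and the z_c terms cancel.
Column A: 35.5×2.81 + (z_c − 35.5)×3.39
Column B: 3.779×0 + x×1.03 + 5.078×2.87 + (z_c − 3.779 − 5.078 − x)×3.39
The z_c×3.39 term appears on both sides and cancels. Collect the known terms of each column as K = Σ(ρt)_known − 3.39 × (depth of known layers): K_A = 99.755 − 3.39×35.5 = −20.59; K_B = 14.57386 − 3.39×(3.779 + 5.078) = −15.45137.
Balance: K_A = K_B − x×(3.39 − 1.03), so x = (K_B − K_A)/(3.39 − 1.03) = 5.13863/2.36 = 2.18 km.

2.18 km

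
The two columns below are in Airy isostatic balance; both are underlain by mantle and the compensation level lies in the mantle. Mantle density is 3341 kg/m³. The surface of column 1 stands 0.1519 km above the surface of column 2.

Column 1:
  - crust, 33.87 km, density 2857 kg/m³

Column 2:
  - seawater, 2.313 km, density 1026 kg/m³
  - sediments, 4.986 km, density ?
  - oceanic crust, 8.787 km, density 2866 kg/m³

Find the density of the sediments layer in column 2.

Take the compensation level at the base of the deeper column (depth z_c below the surface of column 1) and equate Σ ρ_i t_i down to z_c; mantle fills any gap and the z_c terms cancel.
Column 1: 33.87×2857 + (z_c − 33.87)×3341
Column 2: 0.1519×0 + 2.313×1026 + 4.986×ρ + 8.787×2866 + (z_c − 0.1519 − 16.086)×3341
The z_c×3341 term appears on both sides and cancels. Collect the known terms of each column as K = Σ(ρt)_known − 3341 × (depth of known layers): K_1 = 96766.59 − 3341×33.87 = −16393.08; K_2 = 27556.68 − 3341×(0.1519 + 16.086) = −26694.1439.
Balance: K_1 = K_2 + 4.986×ρ, so ρ = (K_1 − K_2)/4.986 = 10301.1/4.986 = 2070 kg/m³.

2070 kg/m³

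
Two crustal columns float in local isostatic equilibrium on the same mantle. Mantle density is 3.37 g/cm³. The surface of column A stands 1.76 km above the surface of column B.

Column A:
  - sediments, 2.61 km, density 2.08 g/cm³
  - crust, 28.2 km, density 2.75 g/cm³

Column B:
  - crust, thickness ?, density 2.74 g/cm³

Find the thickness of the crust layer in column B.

Take the compensation level at the base of the deeper column (depth z_c below the surface of column A) and equate Σ ρ_i t_i down to z_c; mantle fills any gap and the z_c terms cancel.
Column A: 2.61×2.08 + 28.2×2.75 + (z_c − 30.81)×3.37
Column B: 1.76×0 + x×2.74 + (z_c − 1.76 − 0 − x)×3.37
The z_c×3.37 term appears on both sides and cancels. Collect the known terms of each column as K = Σ(ρt)_known − 3.37 × (depth of known layers): K_A = 82.9788 − 3.37×30.81 = −20.8509; K_B = 0 − 3.37×(1.76 + 0) = −5.9312.
Balance: K_A = K_B − x×(3.37 − 2.74), so x = (K_B − K_A)/(3.37 − 2.74) = 14.9197/0.63 = 23.7 km.

23.7 km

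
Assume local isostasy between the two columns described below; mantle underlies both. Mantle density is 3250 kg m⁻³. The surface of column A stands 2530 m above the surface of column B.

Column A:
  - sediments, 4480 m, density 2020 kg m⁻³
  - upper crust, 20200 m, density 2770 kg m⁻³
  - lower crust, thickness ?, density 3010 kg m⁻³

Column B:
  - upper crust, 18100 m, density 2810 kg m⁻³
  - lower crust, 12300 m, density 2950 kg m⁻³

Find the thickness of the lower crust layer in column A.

19500 m

Take the compensation level at the base of the deeper column (depth z_c below the surface of column A) and equate Σ ρ_i t_i down to z_c; mantle fills any gap and the z_c terms cancel.
Column A: 4480×2020 + 20200×2770 + x×3010 + (z_c − 24680 − x)×3250
Column B: 2530×0 + 18100×2810 + 12300×2950 + (z_c − 2530 − 30400)×3250
The z_c×3250 term appears on both sides and cancels. Collect the known terms of each column as K = Σ(ρt)_known − 3250 × (depth of known layers): K_A = 65003600 − 3250×24680 = −15206400; K_B = 87146000 − 3250×(2530 + 30400) = −19876500.
Balance: K_A − x×(3250 − 3010) = K_B, so x = (K_A − K_B)/(3250 − 3010) = 4670100/240 = 19500 m.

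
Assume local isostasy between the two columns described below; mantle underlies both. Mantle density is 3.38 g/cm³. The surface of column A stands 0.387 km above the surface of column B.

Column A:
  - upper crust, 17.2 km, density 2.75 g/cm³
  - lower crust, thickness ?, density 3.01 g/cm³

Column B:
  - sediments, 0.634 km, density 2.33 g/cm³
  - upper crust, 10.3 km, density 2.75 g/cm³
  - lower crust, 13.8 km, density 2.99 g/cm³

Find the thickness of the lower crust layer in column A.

8.13 km

Take the compensation level at the base of the deeper column (depth z_c below the surface of column A) and equate Σ ρ_i t_i down to z_c; mantle fills any gap and the z_c terms cancel.
Column A: 17.2×2.75 + x×3.01 + (z_c − 17.2 − x)×3.38
Column B: 0.387×0 + 0.634×2.33 + 10.3×2.75 + 13.8×2.99 + (z_c − 0.387 − 24.734)×3.38
The z_c×3.38 term appears on both sides and cancels. Collect the known terms of each column as K = Σ(ρt)_known − 3.38 × (depth of known layers): K_A = 47.3 − 3.38×17.2 = −10.836; K_B = 71.06422 − 3.38×(0.387 + 24.734) = −13.84476.
Balance: K_A − x×(3.38 − 3.01) = K_B, so x = (K_A − K_B)/(3.38 − 3.01) = 3.00876/0.37 = 8.13 km.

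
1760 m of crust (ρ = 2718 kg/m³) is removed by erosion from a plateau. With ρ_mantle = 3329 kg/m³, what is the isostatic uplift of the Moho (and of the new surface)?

Unloading: uplift u = e ρ_c/ρ_m = 1760 m × 2718/3329 = 1440 m.

1440 m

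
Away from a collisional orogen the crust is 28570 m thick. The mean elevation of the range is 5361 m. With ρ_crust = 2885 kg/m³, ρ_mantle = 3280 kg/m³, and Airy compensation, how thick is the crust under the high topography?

Root depth r = h ρ_c / (ρ_m − ρ_c) = 5361 m × 2885 / 395 = 39160 m.
Total thickness = T + h + r = 28570 m + 5361 m + 39160 m = 73100 m.

73100 m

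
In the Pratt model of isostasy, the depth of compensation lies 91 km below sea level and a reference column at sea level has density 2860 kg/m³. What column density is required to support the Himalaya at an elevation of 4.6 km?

2720 kg/m³

Pratt balance: ρ_ref D = ρ (D + h).
ρ = ρ_ref D/(D + h) = 2860 × 91 km/(91 km + 4.6 km) = 2720 kg/m³.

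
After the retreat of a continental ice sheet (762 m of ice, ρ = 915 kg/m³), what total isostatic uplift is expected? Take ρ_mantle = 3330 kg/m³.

209 m

Removing the load lets mantle flow back in; uplift u satisfies ρ_ice t = ρ_m u.
u = t ρ_ice/ρ_m = 762 m × 915/3330 = 209 m.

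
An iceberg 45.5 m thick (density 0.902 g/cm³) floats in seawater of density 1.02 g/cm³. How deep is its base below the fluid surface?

Draft d = t ρ_obj/ρ_fluid = 45.5 m × 0.902/1.02 = 40.2 m.

40.2 m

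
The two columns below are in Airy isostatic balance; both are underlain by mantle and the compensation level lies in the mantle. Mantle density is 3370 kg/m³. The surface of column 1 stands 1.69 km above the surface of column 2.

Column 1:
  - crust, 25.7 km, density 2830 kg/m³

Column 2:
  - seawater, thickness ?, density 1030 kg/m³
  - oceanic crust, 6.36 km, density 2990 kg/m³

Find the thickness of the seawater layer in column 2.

2.46 km

Take the compensation level at the base of the deeper column (depth z_c below the surface of column 1) and equate Σ ρ_i t_i down to z_c; mantle fills any gap and the z_c terms cancel.
Column 1: 25.7×2830 + (z_c − 25.7)×3370
Column 2: 1.69×0 + x×1030 + 6.36×2990 + (z_c − 1.69 − 6.36 − x)×3370
The z_c×3370 term appears on both sides and cancels. Collect the known terms of each column as K = Σ(ρt)_known − 3370 × (depth of known layers): K_1 = 72731 − 3370×25.7 = −13878; K_2 = 19016.4 − 3370×(1.69 + 6.36) = −8112.1.
Balance: K_1 = K_2 − x×(3370 − 1030), so x = (K_2 − K_1)/(3370 − 1030) = 5765.9/2340 = 2.46 km.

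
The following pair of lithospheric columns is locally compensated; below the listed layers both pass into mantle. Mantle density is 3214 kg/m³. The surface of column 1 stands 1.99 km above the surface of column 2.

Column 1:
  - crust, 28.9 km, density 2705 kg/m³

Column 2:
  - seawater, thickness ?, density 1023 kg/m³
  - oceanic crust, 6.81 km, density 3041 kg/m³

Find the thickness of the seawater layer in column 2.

Take the compensation level at the base of the deeper column (depth z_c below the surface of column 1) and equate Σ ρ_i t_i down to z_c; mantle fills any gap and the z_c terms cancel.
Column 1: 28.9×2705 + (z_c − 28.9)×3214
Column 2: 1.99×0 + x×1023 + 6.81×3041 + (z_c − 1.99 − 6.81 − x)×3214
The z_c×3214 term appears on both sides and cancels. Collect the known terms of each column as K = Σ(ρt)_known − 3214 × (depth of known layers): K_1 = 78174.5 − 3214×28.9 = −14710.1; K_2 = 20709.21 − 3214×(1.99 + 6.81) = −7573.99.
Balance: K_1 = K_2 − x×(3214 − 1023), so x = (K_2 − K_1)/(3214 − 1023) = 7136.11/2191 = 3.26 km.

3.26 km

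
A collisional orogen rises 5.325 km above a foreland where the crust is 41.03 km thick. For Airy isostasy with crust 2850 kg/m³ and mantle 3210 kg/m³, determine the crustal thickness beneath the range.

Root depth r = h ρ_c / (ρ_m − ρ_c) = 5.325 km × 2850 / 360 = 42.16 km.
Total thickness = T + h + r = 41.03 km + 5.325 km + 42.16 km = 88.5 km.

88.5 km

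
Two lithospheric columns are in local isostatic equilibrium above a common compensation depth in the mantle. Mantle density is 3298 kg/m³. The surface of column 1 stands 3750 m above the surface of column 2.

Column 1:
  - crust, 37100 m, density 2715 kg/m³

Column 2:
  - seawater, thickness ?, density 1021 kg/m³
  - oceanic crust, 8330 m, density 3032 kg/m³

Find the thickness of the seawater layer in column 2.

3090 m

Take the compensation level at the base of the deeper column (depth z_c below the surface of column 1) and equate Σ ρ_i t_i down to z_c; mantle fills any gap and the z_c terms cancel.
Column 1: 37100×2715 + (z_c − 37100)×3298
Column 2: 3750×0 + x×1021 + 8330×3032 + (z_c − 3750 − 8330 − x)×3298
The z_c×3298 term appears on both sides and cancels. Collect the known terms of each column as K = Σ(ρt)_known − 3298 × (depth of known layers): K_1 = 100726500 − 3298×37100 = −21629300; K_2 = 25256560 − 3298×(3750 + 8330) = −14583280.
Balance: K_1 = K_2 − x×(3298 − 1021), so x = (K_2 − K_1)/(3298 − 1021) = 7046020/2277 = 3090 m.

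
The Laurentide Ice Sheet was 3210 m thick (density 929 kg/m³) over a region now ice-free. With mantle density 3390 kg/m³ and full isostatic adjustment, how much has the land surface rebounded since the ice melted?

880 m

Removing the load lets mantle flow back in; uplift u satisfies ρ_ice t = ρ_m u.
u = t ρ_ice/ρ_m = 3210 m × 929/3390 = 880 m.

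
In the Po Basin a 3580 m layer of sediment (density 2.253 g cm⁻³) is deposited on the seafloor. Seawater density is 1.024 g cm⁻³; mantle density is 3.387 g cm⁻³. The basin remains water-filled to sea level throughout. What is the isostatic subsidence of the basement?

Submarine loading: the sediment displaces seawater, and the subsidence is in turn flooded, so s (ρ_m − ρ_w) = t (ρ_sed − ρ_w).
s = 3580 m × (2.253 − 1.024) / (3.387 − 1.024) = 1860 m.

1860 m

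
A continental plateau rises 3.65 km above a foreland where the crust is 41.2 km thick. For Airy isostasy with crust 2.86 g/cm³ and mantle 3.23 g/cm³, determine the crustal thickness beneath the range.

Root depth r = h ρ_c / (ρ_m − ρ_c) = 3.65 km × 2.86 / 0.37 = 28.21 km.
Total thickness = T + h + r = 41.2 km + 3.65 km + 28.21 km = 73.1 km.

73.1 km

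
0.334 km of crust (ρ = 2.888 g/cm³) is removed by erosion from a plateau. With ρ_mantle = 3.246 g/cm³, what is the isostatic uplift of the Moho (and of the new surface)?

Unloading: uplift u = e ρ_c/ρ_m = 0.334 km × 2.888/3.246 = 0.297 km.

0.297 km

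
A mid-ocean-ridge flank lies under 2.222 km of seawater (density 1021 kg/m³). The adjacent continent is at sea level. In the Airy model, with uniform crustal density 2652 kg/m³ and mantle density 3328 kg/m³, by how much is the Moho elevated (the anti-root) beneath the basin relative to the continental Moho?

By Archimedes' principle applied to the lithosphere: replacing crust with seawater at the top is compensated by replacing crust with mantle at the base: d (ρ_c − ρ_w) = a (ρ_m − ρ_c).
a = d (ρ_c − ρ_w)/(ρ_m − ρ_c) = 2.222 km × 1631/676 = 5.36 km.

5.36 km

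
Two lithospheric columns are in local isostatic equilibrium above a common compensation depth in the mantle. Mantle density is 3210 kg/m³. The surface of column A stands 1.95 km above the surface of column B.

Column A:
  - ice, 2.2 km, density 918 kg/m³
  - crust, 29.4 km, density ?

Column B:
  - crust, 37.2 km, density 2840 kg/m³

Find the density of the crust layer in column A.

Take the compensation level at the base of the deeper column (depth z_c below the surface of column A) and equate Σ ρ_i t_i down to z_c; mantle fills any gap and the z_c terms cancel.
Column A: 2.2×918 + 29.4×ρ + (z_c − 31.6)×3210
Column B: 1.95×0 + 37.2×2840 + (z_c − 1.95 − 37.2)×3210
The z_c×3210 term appears on both sides and cancels. Collect the known terms of each column as K = Σ(ρt)_known − 3210 × (depth of known layers): K_A = 2019.6 − 3210×31.6 = −99416.4; K_B = 105648 − 3210×(1.95 + 37.2) = −20023.5.
Balance: K_A + 29.4×ρ = K_B, so ρ = (K_B − K_A)/29.4 = 79392.9/29.4 = 2700 kg/m³.

2700 kg/m³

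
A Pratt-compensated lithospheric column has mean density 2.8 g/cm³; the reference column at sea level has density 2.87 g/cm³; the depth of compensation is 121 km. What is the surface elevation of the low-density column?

ρ_ref D = ρ (D + h) → h = D (ρ_ref − ρ)/ρ.
h = 121 km × (2.87 − 2.8)/2.8 = 3.02 km.

3.02 km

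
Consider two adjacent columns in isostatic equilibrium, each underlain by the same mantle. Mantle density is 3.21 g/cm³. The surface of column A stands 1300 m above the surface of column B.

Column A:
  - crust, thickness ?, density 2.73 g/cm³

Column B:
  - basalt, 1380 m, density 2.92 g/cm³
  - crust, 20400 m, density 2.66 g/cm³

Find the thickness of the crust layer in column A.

Take the compensation level at the base of the deeper column (depth z_c below the surface of column A) and equate Σ ρ_i t_i down to z_c; mantle fills any gap and the z_c terms cancel.
Column A: x×2.73 + (z_c − 0 − x)×3.21
Column B: 1300×0 + 1380×2.92 + 20400×2.66 + (z_c − 1300 − 21780)×3.21
The z_c×3.21 term appears on both sides and cancels. Collect the known terms of each column as K = Σ(ρt)_known − 3.21 × (depth of known layers): K_A = 0 − 3.21×0 = 0; K_B = 58293.6 − 3.21×(1300 + 21780) = −15793.2.
Balance: K_A − x×(3.21 − 2.73) = K_B, so x = (K_A − K_B)/(3.21 − 2.73) = 15793.2/0.48 = 32900 m.

32900 m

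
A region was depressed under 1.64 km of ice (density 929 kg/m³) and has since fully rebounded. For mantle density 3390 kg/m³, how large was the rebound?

0.449 km

Removing the load lets mantle flow back in; uplift u satisfies ρ_ice t = ρ_m u.
u = t ρ_ice/ρ_m = 1.64 km × 929/3390 = 0.449 km.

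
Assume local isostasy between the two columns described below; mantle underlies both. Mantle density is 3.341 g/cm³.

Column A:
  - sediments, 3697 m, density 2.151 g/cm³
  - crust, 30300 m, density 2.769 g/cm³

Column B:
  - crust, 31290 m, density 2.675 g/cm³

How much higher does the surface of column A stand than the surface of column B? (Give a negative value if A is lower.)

267 m

For any compensation level in the mantle, the mantle terms cancel and isostasy reduces to e = (Σt_A − Σt_B) − (Σ(ρt)_A − Σ(ρt)_B) / ρ_m.
Σt_A = 33997 m; Σt_B = 31290 m; Σ(ρt)_A = 91852.947; Σ(ρt)_B = 83700.75 (in m·g/cm³).
e = (33997 − 31290) − (91852.947 − 83700.75) / 3.341 = 267 m.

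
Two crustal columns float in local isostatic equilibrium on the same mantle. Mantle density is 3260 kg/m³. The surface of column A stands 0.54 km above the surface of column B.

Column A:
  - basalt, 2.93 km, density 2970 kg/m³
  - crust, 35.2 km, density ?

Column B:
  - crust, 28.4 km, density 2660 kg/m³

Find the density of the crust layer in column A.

2750 kg/m³

Take the compensation level at the base of the deeper column (depth z_c below the surface of column A) and equate Σ ρ_i t_i down to z_c; mantle fills any gap and the z_c terms cancel.
Column A: 2.93×2970 + 35.2×ρ + (z_c − 38.13)×3260
Column B: 0.54×0 + 28.4×2660 + (z_c − 0.54 − 28.4)×3260
The z_c×3260 term appears on both sides and cancels. Collect the known terms of each column as K = Σ(ρt)_known − 3260 × (depth of known layers): K_A = 8702.1 − 3260×38.13 = −115601.7; K_B = 75544 − 3260×(0.54 + 28.4) = −18800.4.
Balance: K_A + 35.2×ρ = K_B, so ρ = (K_B − K_A)/35.2 = 96801.3/35.2 = 2750 kg/m³.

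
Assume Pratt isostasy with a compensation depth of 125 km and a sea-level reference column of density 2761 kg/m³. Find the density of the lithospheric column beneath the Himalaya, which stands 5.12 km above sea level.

Pratt balance: ρ_ref D = ρ (D + h).
ρ = ρ_ref D/(D + h) = 2761 × 125 km/(125 km + 5.12 km) = 2650 kg/m³.

2650 kg/m³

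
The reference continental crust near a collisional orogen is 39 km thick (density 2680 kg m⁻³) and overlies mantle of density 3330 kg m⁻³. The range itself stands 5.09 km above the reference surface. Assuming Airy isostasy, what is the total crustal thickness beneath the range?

65.1 km

Root depth r = h ρ_c / (ρ_m − ρ_c) = 5.09 km × 2680 / 650 = 20.99 km.
Total thickness = T + h + r = 39 km + 5.09 km + 20.99 km = 65.1 km.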